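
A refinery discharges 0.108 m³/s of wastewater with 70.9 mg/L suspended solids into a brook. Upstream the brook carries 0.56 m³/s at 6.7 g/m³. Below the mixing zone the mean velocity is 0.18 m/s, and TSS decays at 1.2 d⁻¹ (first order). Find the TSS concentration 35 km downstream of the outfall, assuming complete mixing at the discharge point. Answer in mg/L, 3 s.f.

After complete mixing, C₀ = (0.108·70.9 + 0.56·6.7) / 0.668 = 17.08 mg/L.
Travel time t = 3.5e+04 m / 0.18 m/s = 1.944e+05 s = 2.251 d.
C = 17.08·exp(−1.2·2.251) = 17.08·0.06716 = 1.147 mg/L.

1.15 mg/L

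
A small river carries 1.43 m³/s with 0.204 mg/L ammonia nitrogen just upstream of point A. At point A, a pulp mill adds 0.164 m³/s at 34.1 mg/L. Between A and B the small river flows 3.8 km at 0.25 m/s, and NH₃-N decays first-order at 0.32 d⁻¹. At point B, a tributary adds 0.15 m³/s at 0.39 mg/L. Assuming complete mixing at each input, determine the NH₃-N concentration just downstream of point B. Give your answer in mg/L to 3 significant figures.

3.22 mg/L

After input A: C = (1.43·0.204 + 0.164·34.1) / 1.594 = 3.691 mg/L.
Over the 3.8 km reach to input B (t = 1.52e+04 s = 0.1759 d), decay gives C = 3.691·exp(−0.32·0.1759) = 3.489 mg/L.
After input B: C = (1.594·3.489 + 0.15·0.39) / 1.744 = 3.223 mg/L.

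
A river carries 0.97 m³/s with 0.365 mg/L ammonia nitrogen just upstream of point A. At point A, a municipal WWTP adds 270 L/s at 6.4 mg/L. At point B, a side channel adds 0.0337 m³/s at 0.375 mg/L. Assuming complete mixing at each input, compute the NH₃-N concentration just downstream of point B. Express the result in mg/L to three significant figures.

270 L/s = 0.27 m³/s.
After input A: C = (0.97·0.365 + 0.27·6.4) / 1.24 = 1.679 mg/L.
After input B: C = (1.24·1.679 + 0.0337·0.375) / 1.274 = 1.645 mg/L.

1.64 mg/L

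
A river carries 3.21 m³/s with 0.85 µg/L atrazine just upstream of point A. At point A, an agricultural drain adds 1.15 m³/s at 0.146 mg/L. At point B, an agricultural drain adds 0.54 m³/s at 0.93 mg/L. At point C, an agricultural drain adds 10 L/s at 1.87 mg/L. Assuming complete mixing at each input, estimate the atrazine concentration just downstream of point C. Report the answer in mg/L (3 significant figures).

0.85 µg/L = 0.00085 mg/L.
After input A: C = (3.21·0.00085 + 1.15·0.146) / 4.36 = 0.03913 mg/L.
After input B: C = (4.36·0.03913 + 0.54·0.93) / 4.9 = 0.1373 mg/L.
10 L/s = 0.01 m³/s.
After input C: C = (4.9·0.1373 + 0.01·1.87) / 4.91 = 0.1408 mg/L.

0.141 mg/L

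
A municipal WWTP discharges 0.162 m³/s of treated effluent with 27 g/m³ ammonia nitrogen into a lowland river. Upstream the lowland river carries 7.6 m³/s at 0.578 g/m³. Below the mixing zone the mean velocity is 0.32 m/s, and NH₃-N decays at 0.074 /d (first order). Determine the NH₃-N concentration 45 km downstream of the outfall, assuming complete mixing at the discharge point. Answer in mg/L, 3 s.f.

1.00 mg/L

After complete mixing, C₀ = (0.162·27 + 7.6·0.578) / 7.762 = 1.129 mg/L.
Travel time t = 4.5e+04 m / 0.32 m/s = 1.406e+05 s = 1.628 d.
C = 1.129·exp(−0.074·1.628) = 1.129·0.8865 = 1.001 mg/L.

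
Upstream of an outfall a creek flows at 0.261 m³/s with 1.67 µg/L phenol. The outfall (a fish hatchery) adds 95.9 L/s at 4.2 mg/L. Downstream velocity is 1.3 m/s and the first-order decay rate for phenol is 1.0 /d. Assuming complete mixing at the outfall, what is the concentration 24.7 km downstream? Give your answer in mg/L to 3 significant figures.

0.907 mg/L

95.9 L/s = 0.0959 m³/s.
1.67 µg/L = 0.00167 mg/L.
After complete mixing, C₀ = (0.0959·4.2 + 0.261·0.00167) / 0.3569 = 1.13 mg/L.
Travel time t = 2.47e+04 m / 1.3 m/s = 1.9e+04 s = 0.2199 d.
C = 1.13·exp(−1.0·0.2199) = 1.13·0.8026 = 0.9067 mg/L.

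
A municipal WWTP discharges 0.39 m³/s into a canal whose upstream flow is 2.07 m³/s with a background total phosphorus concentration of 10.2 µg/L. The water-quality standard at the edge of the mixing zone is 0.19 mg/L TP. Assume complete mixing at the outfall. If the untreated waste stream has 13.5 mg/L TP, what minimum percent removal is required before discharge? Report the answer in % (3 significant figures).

10.2 µg/L = 0.0102 mg/L.
Mass balance: 0.19·2.46 = 0.39·Cₑ + 2.07·0.0102.
Cₑ = (0.4674 − 0.02111) / 0.39 = 1.144 mg/L.
Required removal = 1 − 1.144/13.5 = 91.52 %.

91.5 %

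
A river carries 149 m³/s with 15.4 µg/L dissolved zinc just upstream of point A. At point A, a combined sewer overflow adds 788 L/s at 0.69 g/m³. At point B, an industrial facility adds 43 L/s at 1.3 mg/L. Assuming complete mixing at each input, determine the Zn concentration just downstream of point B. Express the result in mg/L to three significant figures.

15.4 µg/L = 0.0154 mg/L.
788 L/s = 0.788 m³/s.
After input A: C = (149·0.0154 + 0.788·0.69) / 149.8 = 0.01895 mg/L.
43 L/s = 0.043 m³/s.
After input B: C = (149.8·0.01895 + 0.043·1.3) / 149.8 = 0.01932 mg/L.

0.0193 mg/L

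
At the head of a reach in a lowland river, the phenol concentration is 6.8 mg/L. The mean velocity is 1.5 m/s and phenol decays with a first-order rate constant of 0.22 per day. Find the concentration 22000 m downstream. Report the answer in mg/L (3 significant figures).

6.55 mg/L

Travel time t = 22000 m / 1.5 m/s = 2.2e+04/1.5 = 1.467e+04 s = 0.1698 d.
First-order decay: C = 6.8·exp(−0.22·0.1698) = 6.8·0.9633 = 6.551 mg/L.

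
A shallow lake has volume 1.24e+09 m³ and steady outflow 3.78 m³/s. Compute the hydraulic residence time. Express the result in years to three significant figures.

10.4 yr

Q = 3.78 m³/s × 3.156e+07 s/yr = 1.193e+08 m³/yr.
Hydraulic residence time τ = V/Q = 1.24e+09/1.193e+08 = 10.4 yr.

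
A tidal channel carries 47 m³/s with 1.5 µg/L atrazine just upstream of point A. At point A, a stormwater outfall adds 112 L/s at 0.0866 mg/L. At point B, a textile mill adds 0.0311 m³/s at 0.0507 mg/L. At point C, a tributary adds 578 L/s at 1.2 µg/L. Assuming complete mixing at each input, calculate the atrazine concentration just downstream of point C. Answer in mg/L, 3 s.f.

0.00173 mg/L

1.5 µg/L = 0.0015 mg/L.
112 L/s = 0.112 m³/s.
After input A: C = (47·0.0015 + 0.112·0.0866) / 47.11 = 0.001702 mg/L.
After input B: C = (47.11·0.001702 + 0.0311·0.0507) / 47.14 = 0.001735 mg/L.
578 L/s = 0.578 m³/s.
1.2 µg/L = 0.0012 mg/L.
After input C: C = (47.14·0.001735 + 0.578·0.0012) / 47.72 = 0.001728 mg/L.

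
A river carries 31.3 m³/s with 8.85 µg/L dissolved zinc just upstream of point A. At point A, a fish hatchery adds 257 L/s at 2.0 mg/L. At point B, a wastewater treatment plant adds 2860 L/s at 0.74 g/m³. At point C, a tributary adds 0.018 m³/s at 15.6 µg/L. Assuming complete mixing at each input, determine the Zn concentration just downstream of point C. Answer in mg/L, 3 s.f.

0.0844 mg/L

8.85 µg/L = 0.00885 mg/L.
257 L/s = 0.257 m³/s.
After input A: C = (31.3·0.00885 + 0.257·2) / 31.56 = 0.02507 mg/L.
2860 L/s = 2.86 m³/s.
After input B: C = (31.56·0.02507 + 2.86·0.74) / 34.42 = 0.08448 mg/L.
15.6 µg/L = 0.0156 mg/L.
After input C: C = (34.42·0.08448 + 0.018·0.0156) / 34.44 = 0.08444 mg/L.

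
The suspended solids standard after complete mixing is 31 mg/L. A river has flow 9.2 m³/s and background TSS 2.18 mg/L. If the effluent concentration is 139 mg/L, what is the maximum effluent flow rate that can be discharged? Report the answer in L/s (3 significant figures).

Mass balance at complete mixing: C_std·(Q_w + Q_r) = Q_w·C_e + Q_r·C_b.
Rearranging, Q_w = Q_r·(C_std − C_b)/(C_e − C_std) = 9.2·(31 − 2.18) / (139 − 31) = 2.455 m³/s.
= 2455 L/s.

2460 L/s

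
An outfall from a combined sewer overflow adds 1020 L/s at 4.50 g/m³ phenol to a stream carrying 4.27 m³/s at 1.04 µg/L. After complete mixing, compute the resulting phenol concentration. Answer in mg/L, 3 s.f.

1020 L/s = 1.02 m³/s.
1.04 µg/L = 0.00104 mg/L.
Conservation of mass across the mixing zone: C = (1.02·4.5 + 4.27·0.00104) / (1.02 + 4.27) = 4.594/5.29 = 0.8685 mg/L.

0.869 mg/L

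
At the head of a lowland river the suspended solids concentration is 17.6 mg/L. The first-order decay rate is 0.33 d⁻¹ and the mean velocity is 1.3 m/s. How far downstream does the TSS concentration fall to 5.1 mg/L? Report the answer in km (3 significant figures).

From C = C₀·e^(−kt), t = ln(C₀/C)/k = ln(17.6/5.1)/0.33 = 1.239/0.33 = 3.754 d.
Distance = v·t = 1.3 m/s × 3.243e+05 s = 4.216e+05 m = 421.6 km.

422 km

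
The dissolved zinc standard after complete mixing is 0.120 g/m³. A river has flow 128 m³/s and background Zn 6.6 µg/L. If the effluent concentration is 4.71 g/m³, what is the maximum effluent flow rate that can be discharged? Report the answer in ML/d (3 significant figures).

273 ML/d

6.6 µg/L = 0.0066 mg/L.
Mass balance at complete mixing: C_std·(Q_w + Q_r) = Q_w·C_e + Q_r·C_b.
Rearranging, Q_w = Q_r·(C_std − C_b)/(C_e − C_std) = 128·(0.12 − 0.0066) / (4.71 − 0.12) = 3.162 m³/s.
= 273.2 ML/d.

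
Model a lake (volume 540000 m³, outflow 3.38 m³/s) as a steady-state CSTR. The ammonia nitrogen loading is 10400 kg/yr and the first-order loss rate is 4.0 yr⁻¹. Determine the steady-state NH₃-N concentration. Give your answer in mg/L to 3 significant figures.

0.0956 mg/L

Outflow Q = 3.38 m³/s × 3.156e+07 s/yr = 1.067e+08 m³/yr.
Steady-state CSTR mass balance: W = Q·C + k·V·C, so C = W/(Q + kV).
Q + kV = 1.067e+08 + 4.0·540000 = 1.088e+08 m³/yr.
C = 10400/1.088e+08 = 9.557e-05 kg/m³ = 0.09557 mg/L.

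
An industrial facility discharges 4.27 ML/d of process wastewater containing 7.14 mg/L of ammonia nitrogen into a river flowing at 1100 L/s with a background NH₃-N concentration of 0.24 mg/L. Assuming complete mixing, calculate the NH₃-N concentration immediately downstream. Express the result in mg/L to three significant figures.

0.537 mg/L

4.27 ML/d = 0.04942 m³/s.
1100 L/s = 1.1 m³/s.
Conservation of mass across the mixing zone: C = (0.04942·7.14 + 1.1·0.24) / (0.04942 + 1.1) = 0.6169/1.149 = 0.5367 mg/L.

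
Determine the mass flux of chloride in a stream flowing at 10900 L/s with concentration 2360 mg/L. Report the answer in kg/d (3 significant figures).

10900 L/s = 10.9 m³/s.
Mass flux = Q·C = 10.9 m³/s × 2360 g/m³ = 2.572e+04 g/s.
= 2.572e+04 g/s × 86.4 = 2.223e+06 kg/d.

2.22e+06 kg/d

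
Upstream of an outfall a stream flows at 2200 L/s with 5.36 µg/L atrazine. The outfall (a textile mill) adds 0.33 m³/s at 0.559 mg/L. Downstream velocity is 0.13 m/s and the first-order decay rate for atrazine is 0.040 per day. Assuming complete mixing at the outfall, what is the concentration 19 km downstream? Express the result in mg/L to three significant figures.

2200 L/s = 2.2 m³/s.
5.36 µg/L = 0.00536 mg/L.
After complete mixing, C₀ = (0.33·0.559 + 2.2·0.00536) / 2.53 = 0.07757 mg/L.
Travel time t = 1.9e+04 m / 0.13 m/s = 1.462e+05 s = 1.692 d.
C = 0.07757·exp(−0.040·1.692) = 0.07757·0.9346 = 0.0725 mg/L.

0.0725 mg/L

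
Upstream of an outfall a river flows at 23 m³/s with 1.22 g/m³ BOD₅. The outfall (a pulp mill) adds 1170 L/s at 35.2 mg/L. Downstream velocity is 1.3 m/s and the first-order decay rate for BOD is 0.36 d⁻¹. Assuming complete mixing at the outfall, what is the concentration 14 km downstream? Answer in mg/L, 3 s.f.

1170 L/s = 1.17 m³/s.
After complete mixing, C₀ = (1.17·35.2 + 23·1.22) / 24.17 = 2.865 mg/L.
Travel time t = 1.4e+04 m / 1.3 m/s = 1.077e+04 s = 0.1246 d.
C = 2.865·exp(−0.36·0.1246) = 2.865·0.9561 = 2.739 mg/L.

2.74 mg/L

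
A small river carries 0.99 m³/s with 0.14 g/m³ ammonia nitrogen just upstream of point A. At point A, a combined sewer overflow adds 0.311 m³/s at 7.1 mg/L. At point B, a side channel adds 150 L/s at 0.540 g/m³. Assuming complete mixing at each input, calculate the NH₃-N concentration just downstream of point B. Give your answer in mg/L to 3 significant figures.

After input A: C = (0.99·0.14 + 0.311·7.1) / 1.301 = 1.804 mg/L.
150 L/s = 0.15 m³/s.
After input B: C = (1.301·1.804 + 0.15·0.54) / 1.451 = 1.673 mg/L.

1.67 mg/L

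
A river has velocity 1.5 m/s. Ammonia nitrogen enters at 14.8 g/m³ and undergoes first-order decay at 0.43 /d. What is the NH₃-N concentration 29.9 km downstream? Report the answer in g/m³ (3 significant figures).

13.4 g/m³

Travel time t = 29.9 km / 1.5 m/s = 2.99e+04/1.5 = 1.993e+04 s = 0.2307 d.
First-order decay: C = 14.8·exp(−0.43·0.2307) = 14.8·0.9056 = 13.4 g/m³.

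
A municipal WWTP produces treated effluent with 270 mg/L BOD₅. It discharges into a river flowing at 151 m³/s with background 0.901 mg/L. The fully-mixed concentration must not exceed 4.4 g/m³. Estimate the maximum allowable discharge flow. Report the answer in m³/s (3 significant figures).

1.99 m³/s

Mass balance at complete mixing: C_std·(Q_w + Q_r) = Q_w·C_e + Q_r·C_b.
Rearranging, Q_w = Q_r·(C_std − C_b)/(C_e − C_std) = 151·(4.4 − 0.901) / (270 − 4.4) = 1.989 m³/s.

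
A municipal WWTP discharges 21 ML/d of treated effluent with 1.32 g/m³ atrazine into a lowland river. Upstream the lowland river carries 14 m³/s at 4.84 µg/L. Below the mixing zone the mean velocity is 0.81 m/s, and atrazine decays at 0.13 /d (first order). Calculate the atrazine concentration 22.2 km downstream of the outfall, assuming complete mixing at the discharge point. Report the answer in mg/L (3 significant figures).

21 ML/d = 0.2431 m³/s.
4.84 µg/L = 0.00484 mg/L.
After complete mixing, C₀ = (0.2431·1.32 + 14·0.00484) / 14.24 = 0.02728 mg/L.
Travel time t = 2.22e+04 m / 0.81 m/s = 2.741e+04 s = 0.3172 d.
C = 0.02728·exp(−0.13·0.3172) = 0.02728·0.9596 = 0.02618 mg/L.

0.0262 mg/L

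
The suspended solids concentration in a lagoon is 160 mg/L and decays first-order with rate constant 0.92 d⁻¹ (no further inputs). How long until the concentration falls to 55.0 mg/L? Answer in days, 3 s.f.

1.16 d

t = ln(C₀/C)/k = ln(160/55.0)/0.92 = 1.068/0.92 = 1.161 d.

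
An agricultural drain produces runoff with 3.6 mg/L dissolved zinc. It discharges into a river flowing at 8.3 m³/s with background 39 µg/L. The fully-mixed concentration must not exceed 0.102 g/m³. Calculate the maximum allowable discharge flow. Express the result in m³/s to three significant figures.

39 µg/L = 0.039 mg/L.
Mass balance at complete mixing: C_std·(Q_w + Q_r) = Q_w·C_e + Q_r·C_b.
Rearranging, Q_w = Q_r·(C_std − C_b)/(C_e − C_std) = 8.3·(0.102 − 0.039) / (3.6 − 0.102) = 0.1495 m³/s.

0.149 m³/s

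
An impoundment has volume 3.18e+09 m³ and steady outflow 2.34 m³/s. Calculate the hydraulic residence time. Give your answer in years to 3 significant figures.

43.1 yr

Q = 2.34 m³/s × 3.156e+07 s/yr = 7.384e+07 m³/yr.
Hydraulic residence time τ = V/Q = 3.18e+09/7.384e+07 = 43.06 yr.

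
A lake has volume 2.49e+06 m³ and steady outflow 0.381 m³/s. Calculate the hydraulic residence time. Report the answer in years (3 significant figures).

Q = 0.381 m³/s × 3.156e+07 s/yr = 1.202e+07 m³/yr.
Hydraulic residence time τ = V/Q = 2.49e+06/1.202e+07 = 0.2071 yr.

0.207 yr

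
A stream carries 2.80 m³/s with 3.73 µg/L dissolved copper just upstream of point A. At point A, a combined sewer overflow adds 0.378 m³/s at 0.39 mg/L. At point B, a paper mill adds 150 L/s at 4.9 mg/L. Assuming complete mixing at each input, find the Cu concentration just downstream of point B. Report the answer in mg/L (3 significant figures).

0.268 mg/L

3.73 µg/L = 0.00373 mg/L.
After input A: C = (2.8·0.00373 + 0.378·0.39) / 3.178 = 0.04967 mg/L.
150 L/s = 0.15 m³/s.
After input B: C = (3.178·0.04967 + 0.15·4.9) / 3.328 = 0.2683 mg/L.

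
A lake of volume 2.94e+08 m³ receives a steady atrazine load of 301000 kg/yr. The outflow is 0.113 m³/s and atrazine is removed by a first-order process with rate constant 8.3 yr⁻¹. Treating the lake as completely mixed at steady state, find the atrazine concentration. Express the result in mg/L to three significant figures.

Outflow Q = 0.113 m³/s × 3.156e+07 s/yr = 3.566e+06 m³/yr.
Steady-state CSTR mass balance: W = Q·C + k·V·C, so C = W/(Q + kV).
Q + kV = 3.566e+06 + 8.3·2.94e+08 = 2.444e+09 m³/yr.
C = 301000/2.444e+09 = 0.0001232 kg/m³ = 0.1232 mg/L.

0.123 mg/L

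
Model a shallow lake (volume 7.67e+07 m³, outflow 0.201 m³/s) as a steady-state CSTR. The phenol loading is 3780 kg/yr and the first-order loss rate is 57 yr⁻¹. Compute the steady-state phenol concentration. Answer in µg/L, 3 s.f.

Outflow Q = 0.201 m³/s × 3.156e+07 s/yr = 6.343e+06 m³/yr.
Steady-state CSTR mass balance: W = Q·C + k·V·C, so C = W/(Q + kV).
Q + kV = 6.343e+06 + 57·7.67e+07 = 4.378e+09 m³/yr.
C = 3780/4.378e+09 = 8.634e-07 kg/m³ = 0.0008634 mg/L = 0.8634 µg/L.

0.863 µg/L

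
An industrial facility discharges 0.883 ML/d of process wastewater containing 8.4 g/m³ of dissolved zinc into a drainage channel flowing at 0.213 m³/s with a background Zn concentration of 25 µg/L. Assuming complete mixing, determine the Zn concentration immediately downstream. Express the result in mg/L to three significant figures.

0.883 ML/d = 0.01022 m³/s.
25 µg/L = 0.025 mg/L.
Flow-weighted mixing gives C = (0.01022·8.4 + 0.213·0.025) / (0.01022 + 0.213) = 0.09117/0.2232 = 0.4084 mg/L.

0.408 mg/L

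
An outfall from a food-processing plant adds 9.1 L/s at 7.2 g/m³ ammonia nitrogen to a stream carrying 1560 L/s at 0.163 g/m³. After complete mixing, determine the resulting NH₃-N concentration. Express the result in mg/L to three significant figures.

9.1 L/s = 0.0091 m³/s.
1560 L/s = 1.56 m³/s.
Flow-weighted mixing gives C = (0.0091·7.2 + 1.56·0.163) / (0.0091 + 1.56) = 0.3198/1.569 = 0.2038 mg/L.

0.204 mg/L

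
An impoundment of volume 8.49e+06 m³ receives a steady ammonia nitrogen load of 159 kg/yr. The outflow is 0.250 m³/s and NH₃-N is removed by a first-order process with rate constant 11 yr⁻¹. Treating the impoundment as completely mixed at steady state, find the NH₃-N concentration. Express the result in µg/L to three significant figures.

Outflow Q = 0.250 m³/s × 3.156e+07 s/yr = 7.889e+06 m³/yr.
Steady-state CSTR mass balance: W = Q·C + k·V·C, so C = W/(Q + kV).
Q + kV = 7.889e+06 + 11·8.49e+06 = 1.013e+08 m³/yr.
C = 159/1.013e+08 = 1.57e-06 kg/m³ = 0.00157 mg/L = 1.57 µg/L.

1.57 µg/L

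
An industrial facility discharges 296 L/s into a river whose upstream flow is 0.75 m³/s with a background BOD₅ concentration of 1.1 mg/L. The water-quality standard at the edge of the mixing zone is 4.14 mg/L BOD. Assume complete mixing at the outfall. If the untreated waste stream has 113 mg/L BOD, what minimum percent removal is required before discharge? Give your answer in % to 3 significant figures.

296 L/s = 0.296 m³/s.
Mass balance: 4.14·1.046 = 0.296·Cₑ + 0.75·1.1.
Cₑ = (4.33 − 0.825) / 0.296 = 11.84 mg/L.
Required removal = 1 − 11.84/113 = 89.52 %.

89.5 %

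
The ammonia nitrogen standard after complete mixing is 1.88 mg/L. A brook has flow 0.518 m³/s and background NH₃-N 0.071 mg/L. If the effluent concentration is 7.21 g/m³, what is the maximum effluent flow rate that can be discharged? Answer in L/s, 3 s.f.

Mass balance at complete mixing: C_std·(Q_w + Q_r) = Q_w·C_e + Q_r·C_b.
Rearranging, Q_w = Q_r·(C_std − C_b)/(C_e − C_std) = 0.518·(1.88 − 0.071) / (7.21 − 1.88) = 0.1758 m³/s.
= 175.8 L/s.

176 L/s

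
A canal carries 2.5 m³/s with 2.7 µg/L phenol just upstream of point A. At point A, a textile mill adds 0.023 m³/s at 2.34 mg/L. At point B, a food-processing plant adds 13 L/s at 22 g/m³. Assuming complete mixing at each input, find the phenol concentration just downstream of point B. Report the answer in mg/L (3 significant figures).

0.137 mg/L

2.7 µg/L = 0.0027 mg/L.
After input A: C = (2.5·0.0027 + 0.023·2.34) / 2.523 = 0.02401 mg/L.
13 L/s = 0.013 m³/s.
After input B: C = (2.523·0.02401 + 0.013·22) / 2.536 = 0.1367 mg/L.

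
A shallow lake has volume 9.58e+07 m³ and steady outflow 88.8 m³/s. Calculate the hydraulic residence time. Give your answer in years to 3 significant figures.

0.0342 yr

Q = 88.8 m³/s × 3.156e+07 s/yr = 2.802e+09 m³/yr.
Hydraulic residence time τ = V/Q = 9.58e+07/2.802e+09 = 0.03419 yr.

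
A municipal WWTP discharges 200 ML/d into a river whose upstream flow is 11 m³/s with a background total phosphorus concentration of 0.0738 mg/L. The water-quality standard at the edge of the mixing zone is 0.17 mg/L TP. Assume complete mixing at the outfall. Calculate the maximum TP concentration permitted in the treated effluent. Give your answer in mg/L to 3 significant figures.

0.627 mg/L

200 ML/d = 2.315 m³/s.
Mass balance: 0.17·13.31 = 2.315·Cₑ + 11·0.0738.
Cₑ = (2.264 − 0.8118) / 2.315 = 0.6271 mg/L.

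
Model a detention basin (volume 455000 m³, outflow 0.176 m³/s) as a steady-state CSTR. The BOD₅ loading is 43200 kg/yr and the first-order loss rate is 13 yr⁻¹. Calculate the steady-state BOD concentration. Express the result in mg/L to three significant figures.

Outflow Q = 0.176 m³/s × 3.156e+07 s/yr = 5.554e+06 m³/yr.
Steady-state CSTR mass balance: W = Q·C + k·V·C, so C = W/(Q + kV).
Q + kV = 5.554e+06 + 13·455000 = 1.147e+07 m³/yr.
C = 43200/1.147e+07 = 0.003767 kg/m³ = 3.767 mg/L.

3.77 mg/L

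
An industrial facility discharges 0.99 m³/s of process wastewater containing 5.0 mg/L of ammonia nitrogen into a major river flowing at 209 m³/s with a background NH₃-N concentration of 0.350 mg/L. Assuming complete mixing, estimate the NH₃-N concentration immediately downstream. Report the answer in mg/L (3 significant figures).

By mass balance at complete mixing, C = (0.99·5 + 209·0.35) / (0.99 + 209) = 78.1/210 = 0.3719 mg/L.

0.372 mg/L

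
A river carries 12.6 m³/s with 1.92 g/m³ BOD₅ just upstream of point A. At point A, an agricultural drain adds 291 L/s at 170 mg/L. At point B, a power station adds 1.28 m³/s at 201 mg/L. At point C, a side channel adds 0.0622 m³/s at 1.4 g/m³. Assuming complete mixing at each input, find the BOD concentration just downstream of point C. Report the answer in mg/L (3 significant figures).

23.3 mg/L

291 L/s = 0.291 m³/s.
After input A: C = (12.6·1.92 + 0.291·170) / 12.89 = 5.714 mg/L.
After input B: C = (12.89·5.714 + 1.28·201) / 14.17 = 23.35 mg/L.
After input C: C = (14.17·23.35 + 0.0622·1.4) / 14.23 = 23.26 mg/L.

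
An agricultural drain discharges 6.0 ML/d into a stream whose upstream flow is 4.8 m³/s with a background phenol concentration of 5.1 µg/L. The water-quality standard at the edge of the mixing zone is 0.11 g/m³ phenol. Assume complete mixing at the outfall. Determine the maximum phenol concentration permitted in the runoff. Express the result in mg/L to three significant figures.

7.36 mg/L

6.0 ML/d = 0.06944 m³/s.
5.1 µg/L = 0.0051 mg/L.
Mass balance: 0.11·4.869 = 0.06944·Cₑ + 4.8·0.0051.
Cₑ = (0.5356 − 0.02448) / 0.06944 = 7.361 mg/L.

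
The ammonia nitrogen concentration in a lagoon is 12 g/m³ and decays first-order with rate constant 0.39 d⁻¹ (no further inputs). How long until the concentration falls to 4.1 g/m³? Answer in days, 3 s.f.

2.75 d

t = ln(C₀/C)/k = ln(12/4.1)/0.39 = 1.074/0.39 = 2.754 d.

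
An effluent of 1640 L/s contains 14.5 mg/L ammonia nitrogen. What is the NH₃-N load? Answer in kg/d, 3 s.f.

2050 kg/d

1640 L/s = 1.64 m³/s.
Mass flux = Q·C = 1.64 m³/s × 14.5 g/m³ = 23.78 g/s.
= 23.78 g/s × 86.4 = 2055 kg/d.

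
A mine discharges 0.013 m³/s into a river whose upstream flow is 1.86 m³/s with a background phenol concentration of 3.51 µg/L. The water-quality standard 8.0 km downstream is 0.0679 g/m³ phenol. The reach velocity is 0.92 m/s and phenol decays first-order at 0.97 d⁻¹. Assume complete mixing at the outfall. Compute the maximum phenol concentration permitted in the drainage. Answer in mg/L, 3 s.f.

3.51 µg/L = 0.00351 mg/L.
Travel time to the compliance point: t = 8000/0.92 = 8696 s = 0.1006 d; decay factor exp(−0.97·0.1006) = 0.907.
So the concentration just after mixing may be at most 0.0679/0.907 = 0.07486 mg/L.
Mass balance: 0.07486·1.873 = 0.013·Cₑ + 1.86·0.00351.
Cₑ = (0.1402 − 0.006529) / 0.013 = 10.28 mg/L.

10.3 mg/L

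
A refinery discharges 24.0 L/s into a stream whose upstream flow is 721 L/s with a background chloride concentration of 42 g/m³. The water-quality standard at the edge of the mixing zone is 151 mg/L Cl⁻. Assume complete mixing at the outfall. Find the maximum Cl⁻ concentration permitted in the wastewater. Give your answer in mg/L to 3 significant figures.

24.0 L/s = 0.024 m³/s.
721 L/s = 0.721 m³/s.
Mass balance: 151·0.745 = 0.024·Cₑ + 0.721·42.
Cₑ = (112.5 − 30.28) / 0.024 = 3426 mg/L.

3430 mg/L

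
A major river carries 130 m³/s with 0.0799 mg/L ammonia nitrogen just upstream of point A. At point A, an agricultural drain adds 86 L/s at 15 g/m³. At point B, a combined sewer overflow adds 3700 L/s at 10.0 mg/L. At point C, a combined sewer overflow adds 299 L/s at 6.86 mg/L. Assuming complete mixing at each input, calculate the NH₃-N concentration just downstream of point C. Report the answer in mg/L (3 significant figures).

86 L/s = 0.086 m³/s.
After input A: C = (130·0.0799 + 0.086·15) / 130.1 = 0.08976 mg/L.
3700 L/s = 3.7 m³/s.
After input B: C = (130.1·0.08976 + 3.7·10) / 133.8 = 0.3638 mg/L.
299 L/s = 0.299 m³/s.
After input C: C = (133.8·0.3638 + 0.299·6.86) / 134.1 = 0.3783 mg/L.

0.378 mg/L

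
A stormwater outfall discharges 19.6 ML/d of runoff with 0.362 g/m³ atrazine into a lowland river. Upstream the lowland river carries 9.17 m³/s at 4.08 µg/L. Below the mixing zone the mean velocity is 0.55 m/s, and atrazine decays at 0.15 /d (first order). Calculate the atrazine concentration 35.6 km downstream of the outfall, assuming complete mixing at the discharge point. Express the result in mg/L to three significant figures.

19.6 ML/d = 0.2269 m³/s.
4.08 µg/L = 0.00408 mg/L.
After complete mixing, C₀ = (0.2269·0.362 + 9.17·0.00408) / 9.397 = 0.01272 mg/L.
Travel time t = 3.56e+04 m / 0.55 m/s = 6.473e+04 s = 0.7492 d.
C = 0.01272·exp(−0.15·0.7492) = 0.01272·0.8937 = 0.01137 mg/L.

0.0114 mg/L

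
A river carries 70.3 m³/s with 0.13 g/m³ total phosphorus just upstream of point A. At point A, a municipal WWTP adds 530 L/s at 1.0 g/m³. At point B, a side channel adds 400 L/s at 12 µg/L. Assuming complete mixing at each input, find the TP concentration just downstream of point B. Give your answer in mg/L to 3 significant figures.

0.136 mg/L

530 L/s = 0.53 m³/s.
After input A: C = (70.3·0.13 + 0.53·1) / 70.83 = 0.1365 mg/L.
400 L/s = 0.4 m³/s.
12 µg/L = 0.012 mg/L.
After input B: C = (70.83·0.1365 + 0.4·0.012) / 71.23 = 0.1358 mg/L.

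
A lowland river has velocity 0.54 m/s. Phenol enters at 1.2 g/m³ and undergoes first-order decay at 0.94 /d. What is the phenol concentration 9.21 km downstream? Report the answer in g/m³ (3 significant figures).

0.997 g/m³

Travel time t = 9.21 km / 0.54 m/s = 9210/0.54 = 1.706e+04 s = 0.1974 d.
First-order decay: C = 1.2·exp(−0.94·0.1974) = 1.2·0.8306 = 0.9968 g/m³.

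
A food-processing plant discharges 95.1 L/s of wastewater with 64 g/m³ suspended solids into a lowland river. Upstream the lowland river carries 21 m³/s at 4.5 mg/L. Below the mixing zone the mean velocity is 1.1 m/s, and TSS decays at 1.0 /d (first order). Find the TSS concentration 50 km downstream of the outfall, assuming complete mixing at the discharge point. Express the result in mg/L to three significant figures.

2.82 mg/L

95.1 L/s = 0.0951 m³/s.
After complete mixing, C₀ = (0.0951·64 + 21·4.5) / 21.1 = 4.768 mg/L.
Travel time t = 5e+04 m / 1.1 m/s = 4.545e+04 s = 0.5261 d.
C = 4.768·exp(−1.0·0.5261) = 4.768·0.5909 = 2.818 mg/L.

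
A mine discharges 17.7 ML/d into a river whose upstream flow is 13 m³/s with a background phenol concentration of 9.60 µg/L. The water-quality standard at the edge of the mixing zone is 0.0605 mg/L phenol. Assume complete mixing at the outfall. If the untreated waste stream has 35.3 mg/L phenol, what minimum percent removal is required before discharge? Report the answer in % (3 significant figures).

17.7 ML/d = 0.2049 m³/s.
9.60 µg/L = 0.0096 mg/L.
Mass balance: 0.0605·13.2 = 0.2049·Cₑ + 13·0.0096.
Cₑ = (0.7989 − 0.1248) / 0.2049 = 3.29 mg/L.
Required removal = 1 − 3.29/35.3 = 90.68 %.

90.7 %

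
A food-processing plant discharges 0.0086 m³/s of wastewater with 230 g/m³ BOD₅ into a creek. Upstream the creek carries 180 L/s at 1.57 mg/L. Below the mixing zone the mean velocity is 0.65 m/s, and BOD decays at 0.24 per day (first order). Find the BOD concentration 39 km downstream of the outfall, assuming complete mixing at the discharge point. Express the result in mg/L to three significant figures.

180 L/s = 0.18 m³/s.
After complete mixing, C₀ = (0.0086·230 + 0.18·1.57) / 0.1886 = 11.99 mg/L.
Travel time t = 3.9e+04 m / 0.65 m/s = 6e+04 s = 0.6944 d.
C = 11.99·exp(−0.24·0.6944) = 11.99·0.8465 = 10.15 mg/L.

10.1 mg/L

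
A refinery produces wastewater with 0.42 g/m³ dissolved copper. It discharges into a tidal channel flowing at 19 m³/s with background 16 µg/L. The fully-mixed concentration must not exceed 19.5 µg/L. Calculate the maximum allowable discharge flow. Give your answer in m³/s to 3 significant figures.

16 µg/L = 0.016 mg/L.
19.5 µg/L = 0.0195 mg/L.
Mass balance at complete mixing: C_std·(Q_w + Q_r) = Q_w·C_e + Q_r·C_b.
Rearranging, Q_w = Q_r·(C_std − C_b)/(C_e − C_std) = 19·(0.0195 − 0.016) / (0.42 − 0.0195) = 0.166 m³/s.

0.166 m³/s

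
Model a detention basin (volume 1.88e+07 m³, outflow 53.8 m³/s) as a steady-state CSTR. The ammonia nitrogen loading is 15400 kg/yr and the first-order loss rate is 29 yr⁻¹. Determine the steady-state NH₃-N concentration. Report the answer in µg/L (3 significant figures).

6.87 µg/L

Outflow Q = 53.8 m³/s × 3.156e+07 s/yr = 1.698e+09 m³/yr.
Steady-state CSTR mass balance: W = Q·C + k·V·C, so C = W/(Q + kV).
Q + kV = 1.698e+09 + 29·1.88e+07 = 2.243e+09 m³/yr.
C = 15400/2.243e+09 = 6.866e-06 kg/m³ = 0.006866 mg/L = 6.866 µg/L.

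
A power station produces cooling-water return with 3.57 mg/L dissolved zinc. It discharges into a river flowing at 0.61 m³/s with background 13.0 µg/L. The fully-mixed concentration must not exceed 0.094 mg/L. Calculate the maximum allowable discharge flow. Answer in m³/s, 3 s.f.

0.0142 m³/s

13.0 µg/L = 0.013 mg/L.
Mass balance at complete mixing: C_std·(Q_w + Q_r) = Q_w·C_e + Q_r·C_b.
Rearranging, Q_w = Q_r·(C_std − C_b)/(C_e − C_std) = 0.61·(0.094 − 0.013) / (3.57 − 0.094) = 0.01421 m³/s.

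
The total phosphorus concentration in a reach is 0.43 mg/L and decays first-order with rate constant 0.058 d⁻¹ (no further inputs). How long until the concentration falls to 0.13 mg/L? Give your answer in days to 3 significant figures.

20.6 d

t = ln(C₀/C)/k = ln(0.43/0.13)/0.058 = 1.196/0.058 = 20.63 d.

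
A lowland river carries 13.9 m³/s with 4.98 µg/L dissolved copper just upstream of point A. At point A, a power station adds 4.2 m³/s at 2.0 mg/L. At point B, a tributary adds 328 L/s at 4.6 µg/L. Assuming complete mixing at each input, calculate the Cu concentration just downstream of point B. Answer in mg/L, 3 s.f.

4.98 µg/L = 0.00498 mg/L.
After input A: C = (13.9·0.00498 + 4.2·2) / 18.1 = 0.4679 mg/L.
328 L/s = 0.328 m³/s.
4.6 µg/L = 0.0046 mg/L.
After input B: C = (18.1·0.4679 + 0.328·0.0046) / 18.43 = 0.4597 mg/L.

0.460 mg/L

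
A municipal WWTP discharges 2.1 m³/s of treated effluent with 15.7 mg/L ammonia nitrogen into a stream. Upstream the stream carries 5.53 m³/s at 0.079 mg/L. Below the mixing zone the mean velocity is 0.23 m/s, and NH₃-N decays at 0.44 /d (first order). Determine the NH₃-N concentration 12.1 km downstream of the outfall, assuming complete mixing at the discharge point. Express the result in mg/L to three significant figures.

3.35 mg/L

After complete mixing, C₀ = (2.1·15.7 + 5.53·0.079) / 7.63 = 4.378 mg/L.
Travel time t = 1.21e+04 m / 0.23 m/s = 5.261e+04 s = 0.6089 d.
C = 4.378·exp(−0.44·0.6089) = 4.378·0.765 = 3.349 mg/L.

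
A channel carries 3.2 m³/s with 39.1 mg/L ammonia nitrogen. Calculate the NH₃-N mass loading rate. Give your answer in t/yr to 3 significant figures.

3950 t/yr

Mass flux = Q·C = 3.2 m³/s × 39.1 g/m³ = 125.1 g/s.
= 125.1 g/s × 31.56 = 3948 t/yr.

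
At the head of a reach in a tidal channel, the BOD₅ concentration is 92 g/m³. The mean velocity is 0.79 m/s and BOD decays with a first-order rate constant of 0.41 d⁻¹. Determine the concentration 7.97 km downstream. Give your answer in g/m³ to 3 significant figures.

87.7 g/m³

Travel time t = 7.97 km / 0.79 m/s = 7970/0.79 = 1.009e+04 s = 0.1168 d.
First-order decay: C = 92·exp(−0.41·0.1168) = 92·0.9533 = 87.7 g/m³.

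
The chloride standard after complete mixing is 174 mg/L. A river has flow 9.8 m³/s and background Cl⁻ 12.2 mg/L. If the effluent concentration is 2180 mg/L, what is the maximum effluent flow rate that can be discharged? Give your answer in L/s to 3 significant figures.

Mass balance at complete mixing: C_std·(Q_w + Q_r) = Q_w·C_e + Q_r·C_b.
Rearranging, Q_w = Q_r·(C_std − C_b)/(C_e − C_std) = 9.8·(174 − 12.2) / (2180 − 174) = 0.7904 m³/s.
= 790.4 L/s.

790 L/s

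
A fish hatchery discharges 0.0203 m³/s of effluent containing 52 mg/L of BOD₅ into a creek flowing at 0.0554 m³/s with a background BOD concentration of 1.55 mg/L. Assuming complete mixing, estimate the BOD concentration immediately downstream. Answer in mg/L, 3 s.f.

15.1 mg/L

Conservation of mass across the mixing zone: C = (0.0203·52 + 0.0554·1.55) / (0.0203 + 0.0554) = 1.141/0.0757 = 15.08 mg/L.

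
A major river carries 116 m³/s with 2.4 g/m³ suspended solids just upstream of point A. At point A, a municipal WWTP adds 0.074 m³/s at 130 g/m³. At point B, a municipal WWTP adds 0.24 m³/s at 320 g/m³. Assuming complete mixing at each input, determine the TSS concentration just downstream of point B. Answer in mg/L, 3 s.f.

After input A: C = (116·2.4 + 0.074·130) / 116.1 = 2.481 mg/L.
After input B: C = (116.1·2.481 + 0.24·320) / 116.3 = 3.137 mg/L.

3.14 mg/L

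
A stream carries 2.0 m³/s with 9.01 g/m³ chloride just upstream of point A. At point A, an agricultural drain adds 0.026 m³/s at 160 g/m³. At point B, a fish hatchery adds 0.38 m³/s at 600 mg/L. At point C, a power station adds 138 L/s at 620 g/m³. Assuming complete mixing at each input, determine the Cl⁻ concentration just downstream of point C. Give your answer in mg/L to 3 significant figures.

132 mg/L

After input A: C = (2·9.01 + 0.026·160) / 2.026 = 10.95 mg/L.
After input B: C = (2.026·10.95 + 0.38·600) / 2.406 = 104 mg/L.
138 L/s = 0.138 m³/s.
After input C: C = (2.406·104 + 0.138·620) / 2.544 = 132 mg/L.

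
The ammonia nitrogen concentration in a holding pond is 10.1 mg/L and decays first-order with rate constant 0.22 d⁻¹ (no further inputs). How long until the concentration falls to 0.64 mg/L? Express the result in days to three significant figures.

12.5 d

t = ln(C₀/C)/k = ln(10.1/0.64)/0.22 = 2.759/0.22 = 12.54 d.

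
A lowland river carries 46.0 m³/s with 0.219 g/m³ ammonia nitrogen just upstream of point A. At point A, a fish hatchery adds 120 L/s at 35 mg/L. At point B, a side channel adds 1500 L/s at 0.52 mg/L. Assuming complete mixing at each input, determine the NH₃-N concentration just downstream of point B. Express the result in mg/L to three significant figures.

0.316 mg/L

120 L/s = 0.12 m³/s.
After input A: C = (46·0.219 + 0.12·35) / 46.12 = 0.3095 mg/L.
1500 L/s = 1.5 m³/s.
After input B: C = (46.12·0.3095 + 1.5·0.52) / 47.62 = 0.3161 mg/L.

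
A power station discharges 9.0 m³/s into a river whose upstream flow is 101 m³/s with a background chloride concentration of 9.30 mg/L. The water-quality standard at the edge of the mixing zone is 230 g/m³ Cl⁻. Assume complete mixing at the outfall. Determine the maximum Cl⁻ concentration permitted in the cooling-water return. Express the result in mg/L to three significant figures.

2710 mg/L

Mass balance: 230·110 = 9·Cₑ + 101·9.3.
Cₑ = (2.53e+04 − 939.3) / 9 = 2707 mg/L.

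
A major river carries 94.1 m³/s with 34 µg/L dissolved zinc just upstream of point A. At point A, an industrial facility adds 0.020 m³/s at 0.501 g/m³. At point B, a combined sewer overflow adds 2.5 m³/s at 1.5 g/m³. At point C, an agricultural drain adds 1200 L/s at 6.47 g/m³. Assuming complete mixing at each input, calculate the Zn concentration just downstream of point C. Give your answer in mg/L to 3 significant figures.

0.151 mg/L

34 µg/L = 0.034 mg/L.
After input A: C = (94.1·0.034 + 0.02·0.501) / 94.12 = 0.0341 mg/L.
After input B: C = (94.12·0.0341 + 2.5·1.5) / 96.62 = 0.07203 mg/L.
1200 L/s = 1.2 m³/s.
After input C: C = (96.62·0.07203 + 1.2·6.47) / 97.82 = 0.1505 mg/L.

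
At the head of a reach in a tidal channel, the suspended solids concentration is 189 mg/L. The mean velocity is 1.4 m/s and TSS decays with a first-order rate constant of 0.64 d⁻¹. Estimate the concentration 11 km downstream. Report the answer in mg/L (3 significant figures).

178 mg/L

Travel time t = 11 km / 1.4 m/s = 1.1e+04/1.4 = 7857 s = 0.09094 d.
First-order decay: C = 189·exp(−0.64·0.09094) = 189·0.9435 = 178.3 mg/L.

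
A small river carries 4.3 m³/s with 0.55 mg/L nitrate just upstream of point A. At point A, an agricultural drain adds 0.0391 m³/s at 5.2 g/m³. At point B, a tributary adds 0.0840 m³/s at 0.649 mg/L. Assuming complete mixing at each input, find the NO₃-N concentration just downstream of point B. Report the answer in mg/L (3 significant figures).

0.593 mg/L

After input A: C = (4.3·0.55 + 0.0391·5.2) / 4.339 = 0.5919 mg/L.
After input B: C = (4.339·0.5919 + 0.084·0.649) / 4.423 = 0.593 mg/L.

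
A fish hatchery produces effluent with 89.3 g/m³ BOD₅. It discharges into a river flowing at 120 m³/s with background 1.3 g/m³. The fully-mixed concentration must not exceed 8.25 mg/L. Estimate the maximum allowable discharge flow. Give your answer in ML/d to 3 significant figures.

889 ML/d

Mass balance at complete mixing: C_std·(Q_w + Q_r) = Q_w·C_e + Q_r·C_b.
Rearranging, Q_w = Q_r·(C_std − C_b)/(C_e − C_std) = 120·(8.25 − 1.3) / (89.3 − 8.25) = 10.29 m³/s.
= 889.1 ML/d.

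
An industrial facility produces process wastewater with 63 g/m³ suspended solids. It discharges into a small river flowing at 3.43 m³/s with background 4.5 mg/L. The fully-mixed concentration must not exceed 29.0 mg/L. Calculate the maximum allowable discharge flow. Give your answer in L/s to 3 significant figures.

Mass balance at complete mixing: C_std·(Q_w + Q_r) = Q_w·C_e + Q_r·C_b.
Rearranging, Q_w = Q_r·(C_std − C_b)/(C_e − C_std) = 3.43·(29 − 4.5) / (63 − 29) = 2.472 m³/s.
= 2472 L/s.

2470 L/s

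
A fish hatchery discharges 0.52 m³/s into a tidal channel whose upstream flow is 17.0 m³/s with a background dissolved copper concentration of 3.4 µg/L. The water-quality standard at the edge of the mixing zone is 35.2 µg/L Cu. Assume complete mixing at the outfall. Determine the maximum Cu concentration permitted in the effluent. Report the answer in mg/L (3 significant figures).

3.4 µg/L = 0.0034 mg/L.
35.2 µg/L = 0.0352 mg/L.
Mass balance: 0.0352·17.52 = 0.52·Cₑ + 17·0.0034.
Cₑ = (0.6167 − 0.0578) / 0.52 = 1.075 mg/L.

1.07 mg/L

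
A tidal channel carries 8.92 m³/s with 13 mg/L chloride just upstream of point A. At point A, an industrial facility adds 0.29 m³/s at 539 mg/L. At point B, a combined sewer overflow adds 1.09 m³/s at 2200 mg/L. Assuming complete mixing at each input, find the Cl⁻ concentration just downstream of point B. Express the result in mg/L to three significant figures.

After input A: C = (8.92·13 + 0.29·539) / 9.21 = 29.56 mg/L.
After input B: C = (9.21·29.56 + 1.09·2200) / 10.3 = 259.2 mg/L.

259 mg/L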